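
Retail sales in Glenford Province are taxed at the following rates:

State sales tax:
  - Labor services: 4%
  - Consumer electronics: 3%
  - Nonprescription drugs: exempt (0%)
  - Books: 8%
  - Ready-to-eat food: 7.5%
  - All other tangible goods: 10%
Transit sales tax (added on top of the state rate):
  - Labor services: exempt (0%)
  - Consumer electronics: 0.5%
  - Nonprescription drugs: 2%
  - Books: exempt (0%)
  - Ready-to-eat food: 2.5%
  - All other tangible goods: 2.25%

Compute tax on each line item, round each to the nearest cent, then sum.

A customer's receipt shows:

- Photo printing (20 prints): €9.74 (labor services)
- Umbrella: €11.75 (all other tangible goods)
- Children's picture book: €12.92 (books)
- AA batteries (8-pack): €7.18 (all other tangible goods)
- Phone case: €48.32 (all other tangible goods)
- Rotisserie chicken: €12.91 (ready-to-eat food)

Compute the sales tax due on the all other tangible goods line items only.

€8.24

Umbrella €11.75: all other tangible goods → 10% + 2.25% transit = 12.25% → €1.44
AA batteries (8-pack) €7.18: all other tangible goods → 10% + 2.25% transit = 12.25% → €0.88
Phone case €48.32: all other tangible goods → 10% + 2.25% transit = 12.25% → €5.92
Tax on all other tangible goods = €1.44 + €0.88 + €5.92 = €8.24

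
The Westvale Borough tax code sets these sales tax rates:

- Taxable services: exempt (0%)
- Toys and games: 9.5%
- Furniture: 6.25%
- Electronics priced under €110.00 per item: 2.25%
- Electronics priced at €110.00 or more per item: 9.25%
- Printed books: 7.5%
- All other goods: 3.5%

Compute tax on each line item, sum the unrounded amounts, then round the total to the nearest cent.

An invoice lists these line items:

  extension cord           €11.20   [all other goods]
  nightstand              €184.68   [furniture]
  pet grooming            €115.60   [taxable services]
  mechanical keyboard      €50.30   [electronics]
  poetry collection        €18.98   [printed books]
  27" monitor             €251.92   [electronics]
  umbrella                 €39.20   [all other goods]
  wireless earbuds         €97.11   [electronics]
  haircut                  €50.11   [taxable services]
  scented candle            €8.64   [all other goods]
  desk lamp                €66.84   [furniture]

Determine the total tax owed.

€45.83

Extension cord €11.20: all other goods → 3.5% → €0.392
Nightstand €184.68: furniture → 6.25% → €11.5425
Pet grooming €115.60: taxable services → 0% → €0.00
Mechanical keyboard €50.30: electronics, under €110.00 → 2.25% → €1.13175
Poetry collection €18.98: printed books → 7.5% → €1.4235
27" monitor €251.92: electronics, €110.00 or more → 9.25% → €23.3026
Umbrella €39.20: all other goods → 3.5% → €1.372
Wireless earbuds €97.11: electronics, under €110.00 → 2.25% → €2.184975
Haircut €50.11: taxable services → 0% → €0.00
Scented candle €8.64: all other goods → 3.5% → €0.3024
Desk lamp €66.84: furniture → 6.25% → €4.1775
Unrounded tax sum = €45.829225 → €45.83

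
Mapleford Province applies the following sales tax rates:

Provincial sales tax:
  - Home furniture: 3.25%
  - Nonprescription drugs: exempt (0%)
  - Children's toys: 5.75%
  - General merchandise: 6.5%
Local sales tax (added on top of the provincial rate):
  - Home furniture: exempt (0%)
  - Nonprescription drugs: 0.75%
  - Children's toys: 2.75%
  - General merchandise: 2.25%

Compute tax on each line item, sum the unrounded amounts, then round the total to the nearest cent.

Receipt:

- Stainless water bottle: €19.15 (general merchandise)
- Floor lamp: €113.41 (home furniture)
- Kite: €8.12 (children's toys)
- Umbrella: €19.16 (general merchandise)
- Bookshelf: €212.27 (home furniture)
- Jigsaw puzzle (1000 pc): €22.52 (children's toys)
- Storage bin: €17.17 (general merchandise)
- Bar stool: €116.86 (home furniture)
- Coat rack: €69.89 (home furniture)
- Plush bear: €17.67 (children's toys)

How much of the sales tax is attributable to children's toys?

€4.11

Kite €8.12: children's toys → 5.75% + 2.75% local = 8.5% → €0.6902
Jigsaw puzzle (1000 pc) €22.52: children's toys → 5.75% + 2.75% local = 8.5% → €1.9142
Plush bear €17.67: children's toys → 5.75% + 2.75% local = 8.5% → €1.50195
Tax on children's toys: unrounded sum = €4.10635 → €4.11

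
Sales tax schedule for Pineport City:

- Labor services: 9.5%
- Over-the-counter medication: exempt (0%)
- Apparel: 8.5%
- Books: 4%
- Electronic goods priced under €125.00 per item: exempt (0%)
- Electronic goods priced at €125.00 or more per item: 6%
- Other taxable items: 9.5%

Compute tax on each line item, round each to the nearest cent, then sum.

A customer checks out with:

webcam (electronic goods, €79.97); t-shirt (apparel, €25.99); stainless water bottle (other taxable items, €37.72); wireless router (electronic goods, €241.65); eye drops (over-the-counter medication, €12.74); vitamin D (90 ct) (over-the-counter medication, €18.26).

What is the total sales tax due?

Webcam €79.97: electronic goods, under €125.00 → 0% → €0.00
T-shirt €25.99: apparel → 8.5% → €2.21
Stainless water bottle €37.72: other taxable items → 9.5% → €3.58
Wireless router €241.65: electronic goods, €125.00 or more → 6% → €14.50
Eye drops €12.74: over-the-counter medication → 0% → €0.00
Vitamin D (90 ct) €18.26: over-the-counter medication → 0% → €0.00
Total tax = €2.21 + €3.58 + €14.50 = €20.29

€20.29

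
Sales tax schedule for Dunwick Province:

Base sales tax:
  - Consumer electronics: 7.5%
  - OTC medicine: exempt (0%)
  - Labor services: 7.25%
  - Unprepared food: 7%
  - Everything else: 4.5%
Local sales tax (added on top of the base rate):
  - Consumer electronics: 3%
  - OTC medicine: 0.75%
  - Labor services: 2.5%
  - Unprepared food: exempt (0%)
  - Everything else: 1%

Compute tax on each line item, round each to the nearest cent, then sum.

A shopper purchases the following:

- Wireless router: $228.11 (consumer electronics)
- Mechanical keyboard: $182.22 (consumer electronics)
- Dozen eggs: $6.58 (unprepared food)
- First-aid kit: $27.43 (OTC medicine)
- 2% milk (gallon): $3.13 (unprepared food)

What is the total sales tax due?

Wireless router $228.11: consumer electronics → 7.5% + 3% local = 10.5% → $23.95
Mechanical keyboard $182.22: consumer electronics → 7.5% + 3% local = 10.5% → $19.13
Dozen eggs $6.58: unprepared food → 7% + 0% local = 7% → $0.46
First-aid kit $27.43: OTC medicine → 0% + 0.75% local = 0.75% → $0.21
2% milk (gallon) $3.13: unprepared food → 7% + 0% local = 7% → $0.22
Total tax = $23.95 + $19.13 + $0.46 + $0.21 + $0.22 = $43.97

$43.97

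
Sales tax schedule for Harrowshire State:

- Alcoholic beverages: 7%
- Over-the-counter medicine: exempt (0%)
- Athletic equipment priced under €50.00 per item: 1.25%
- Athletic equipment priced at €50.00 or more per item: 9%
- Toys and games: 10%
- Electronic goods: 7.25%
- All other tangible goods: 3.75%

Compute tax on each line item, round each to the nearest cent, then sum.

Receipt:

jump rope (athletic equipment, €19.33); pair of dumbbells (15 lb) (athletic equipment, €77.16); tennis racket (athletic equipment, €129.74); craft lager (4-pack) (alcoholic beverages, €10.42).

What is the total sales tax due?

Jump rope €19.33: athletic equipment, under €50.00 → 1.25% → €0.24
Pair of dumbbells (15 lb) €77.16: athletic equipment, €50.00 or more → 9% → €6.94
Tennis racket €129.74: athletic equipment, €50.00 or more → 9% → €11.68
Craft lager (4-pack) €10.42: alcoholic beverages → 7% → €0.73
Total tax = €0.24 + €6.94 + €11.68 + €0.73 = €19.59

€19.59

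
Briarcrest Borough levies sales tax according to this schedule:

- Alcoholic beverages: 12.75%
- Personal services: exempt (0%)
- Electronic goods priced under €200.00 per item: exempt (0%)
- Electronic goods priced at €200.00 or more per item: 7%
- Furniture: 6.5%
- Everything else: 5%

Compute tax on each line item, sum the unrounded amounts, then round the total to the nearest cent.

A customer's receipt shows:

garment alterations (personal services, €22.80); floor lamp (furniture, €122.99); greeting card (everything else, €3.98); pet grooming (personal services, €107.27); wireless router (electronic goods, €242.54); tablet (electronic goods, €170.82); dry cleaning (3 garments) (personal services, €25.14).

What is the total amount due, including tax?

Garment alterations €22.80: personal services → 0% → €0.00
Floor lamp €122.99: furniture → 6.5% → €7.99435
Greeting card €3.98: everything else → 5% → €0.199
Pet grooming €107.27: personal services → 0% → €0.00
Wireless router €242.54: electronic goods, €200.00 or more → 7% → €16.9778
Tablet €170.82: electronic goods, under €200.00 → 0% → €0.00
Dry cleaning (3 garments) €25.14: personal services → 0% → €0.00
Subtotal = €695.54; unrounded tax = €25.17115 → €25.17; total due = €720.71

€720.71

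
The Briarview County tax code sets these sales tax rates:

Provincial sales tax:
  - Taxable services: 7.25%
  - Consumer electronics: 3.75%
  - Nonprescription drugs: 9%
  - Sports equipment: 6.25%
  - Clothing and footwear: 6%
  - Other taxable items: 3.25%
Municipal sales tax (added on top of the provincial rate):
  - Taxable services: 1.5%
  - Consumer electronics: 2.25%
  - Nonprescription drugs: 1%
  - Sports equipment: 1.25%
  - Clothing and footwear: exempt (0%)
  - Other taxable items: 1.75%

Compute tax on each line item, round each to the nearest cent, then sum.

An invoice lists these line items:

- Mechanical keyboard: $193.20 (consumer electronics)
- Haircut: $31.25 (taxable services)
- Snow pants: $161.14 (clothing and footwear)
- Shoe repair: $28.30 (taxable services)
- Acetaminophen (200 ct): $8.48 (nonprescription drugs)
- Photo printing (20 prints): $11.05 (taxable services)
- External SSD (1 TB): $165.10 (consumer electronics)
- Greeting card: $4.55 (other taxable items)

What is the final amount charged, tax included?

Mechanical keyboard $193.20: consumer electronics → 3.75% + 2.25% municipal = 6% → $11.59
Haircut $31.25: taxable services → 7.25% + 1.5% municipal = 8.75% → $2.73
Snow pants $161.14: clothing and footwear → 6% + 0% municipal = 6% → $9.67
Shoe repair $28.30: taxable services → 7.25% + 1.5% municipal = 8.75% → $2.48
Acetaminophen (200 ct) $8.48: nonprescription drugs → 9% + 1% municipal = 10% → $0.85
Photo printing (20 prints) $11.05: taxable services → 7.25% + 1.5% municipal = 8.75% → $0.97
External SSD (1 TB) $165.10: consumer electronics → 3.75% + 2.25% municipal = 6% → $9.91
Greeting card $4.55: other taxable items → 3.25% + 1.75% municipal = 5% → $0.23
Subtotal = $603.07; tax = $38.43; total due = $641.50

$641.50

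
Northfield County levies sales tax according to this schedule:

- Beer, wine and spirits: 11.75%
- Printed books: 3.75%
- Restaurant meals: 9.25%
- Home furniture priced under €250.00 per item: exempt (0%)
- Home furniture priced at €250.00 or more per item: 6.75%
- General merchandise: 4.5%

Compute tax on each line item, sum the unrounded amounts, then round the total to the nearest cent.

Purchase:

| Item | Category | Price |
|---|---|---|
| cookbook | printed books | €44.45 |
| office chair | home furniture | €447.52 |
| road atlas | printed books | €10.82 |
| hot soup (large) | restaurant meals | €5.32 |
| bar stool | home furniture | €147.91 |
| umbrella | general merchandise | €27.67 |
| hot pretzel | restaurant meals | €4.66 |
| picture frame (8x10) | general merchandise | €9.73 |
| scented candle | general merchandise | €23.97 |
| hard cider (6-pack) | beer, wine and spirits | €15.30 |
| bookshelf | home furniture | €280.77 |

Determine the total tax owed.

€56.71

Cookbook €44.45: printed books → 3.75% → €1.666875
Office chair €447.52: home furniture, €250.00 or more → 6.75% → €30.2076
Road atlas €10.82: printed books → 3.75% → €0.40575
Hot soup (large) €5.32: restaurant meals → 9.25% → €0.4921
Bar stool €147.91: home furniture, under €250.00 → 0% → €0.00
Umbrella €27.67: general merchandise → 4.5% → €1.24515
Hot pretzel €4.66: restaurant meals → 9.25% → €0.43105
Picture frame (8x10) €9.73: general merchandise → 4.5% → €0.43785
Scented candle €23.97: general merchandise → 4.5% → €1.07865
Hard cider (6-pack) €15.30: beer, wine and spirits → 11.75% → €1.79775
Bookshelf €280.77: home furniture, €250.00 or more → 6.75% → €18.951975
Unrounded tax sum = €56.71475 → €56.71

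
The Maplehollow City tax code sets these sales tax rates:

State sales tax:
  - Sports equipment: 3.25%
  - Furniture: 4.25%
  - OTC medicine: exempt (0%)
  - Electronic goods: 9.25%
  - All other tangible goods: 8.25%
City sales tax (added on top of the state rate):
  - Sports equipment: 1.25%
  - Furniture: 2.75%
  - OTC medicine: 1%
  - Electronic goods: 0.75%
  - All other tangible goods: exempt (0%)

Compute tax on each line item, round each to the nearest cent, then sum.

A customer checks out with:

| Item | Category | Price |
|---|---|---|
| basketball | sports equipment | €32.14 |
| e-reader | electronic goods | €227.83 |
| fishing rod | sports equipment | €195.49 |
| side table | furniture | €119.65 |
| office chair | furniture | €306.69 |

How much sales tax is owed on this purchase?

€62.88

Basketball €32.14: sports equipment → 3.25% + 1.25% city = 4.5% → €1.45
E-reader €227.83: electronic goods → 9.25% + 0.75% city = 10% → €22.78
Fishing rod €195.49: sports equipment → 3.25% + 1.25% city = 4.5% → €8.80
Side table €119.65: furniture → 4.25% + 2.75% city = 7% → €8.38
Office chair €306.69: furniture → 4.25% + 2.75% city = 7% → €21.47
Total tax = €1.45 + €22.78 + €8.80 + €8.38 + €21.47 = €62.88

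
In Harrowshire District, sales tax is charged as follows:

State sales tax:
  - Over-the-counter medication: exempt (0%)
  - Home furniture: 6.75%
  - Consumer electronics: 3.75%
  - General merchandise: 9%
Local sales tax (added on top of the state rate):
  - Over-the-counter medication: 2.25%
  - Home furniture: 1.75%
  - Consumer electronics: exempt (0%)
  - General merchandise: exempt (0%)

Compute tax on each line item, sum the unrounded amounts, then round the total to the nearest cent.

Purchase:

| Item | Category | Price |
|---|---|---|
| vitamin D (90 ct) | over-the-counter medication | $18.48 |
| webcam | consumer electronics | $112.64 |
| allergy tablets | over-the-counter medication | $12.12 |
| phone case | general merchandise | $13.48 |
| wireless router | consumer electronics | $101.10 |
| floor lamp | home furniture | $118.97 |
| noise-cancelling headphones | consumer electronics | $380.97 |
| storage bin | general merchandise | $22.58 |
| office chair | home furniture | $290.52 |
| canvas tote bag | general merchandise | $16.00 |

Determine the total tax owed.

Vitamin D (90 ct) $18.48: over-the-counter medication → 0% + 2.25% local = 2.25% → $0.4158
Webcam $112.64: consumer electronics → 3.75% + 0% local = 3.75% → $4.224
Allergy tablets $12.12: over-the-counter medication → 0% + 2.25% local = 2.25% → $0.2727
Phone case $13.48: general merchandise → 9% + 0% local = 9% → $1.2132
Wireless router $101.10: consumer electronics → 3.75% + 0% local = 3.75% → $3.79125
Floor lamp $118.97: home furniture → 6.75% + 1.75% local = 8.5% → $10.11245
Noise-cancelling headphones $380.97: consumer electronics → 3.75% + 0% local = 3.75% → $14.286375
Storage bin $22.58: general merchandise → 9% + 0% local = 9% → $2.0322
Office chair $290.52: home furniture → 6.75% + 1.75% local = 8.5% → $24.6942
Canvas tote bag $16.00: general merchandise → 9% + 0% local = 9% → $1.44
Unrounded tax sum = $62.482175 → $62.48

$62.48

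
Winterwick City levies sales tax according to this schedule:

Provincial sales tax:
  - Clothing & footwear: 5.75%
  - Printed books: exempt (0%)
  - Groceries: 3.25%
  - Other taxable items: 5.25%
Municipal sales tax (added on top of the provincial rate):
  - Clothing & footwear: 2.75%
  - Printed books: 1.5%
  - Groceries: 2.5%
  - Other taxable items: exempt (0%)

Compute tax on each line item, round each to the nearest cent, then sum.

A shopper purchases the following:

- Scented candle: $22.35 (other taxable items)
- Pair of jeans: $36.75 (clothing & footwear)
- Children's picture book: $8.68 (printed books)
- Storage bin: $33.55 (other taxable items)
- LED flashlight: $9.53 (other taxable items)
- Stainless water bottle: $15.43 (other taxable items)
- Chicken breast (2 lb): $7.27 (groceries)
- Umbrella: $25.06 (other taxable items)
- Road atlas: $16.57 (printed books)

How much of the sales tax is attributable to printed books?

$0.38

Children's picture book $8.68: printed books → 0% + 1.5% municipal = 1.5% → $0.13
Road atlas $16.57: printed books → 0% + 1.5% municipal = 1.5% → $0.25
Tax on printed books = $0.13 + $0.25 = $0.38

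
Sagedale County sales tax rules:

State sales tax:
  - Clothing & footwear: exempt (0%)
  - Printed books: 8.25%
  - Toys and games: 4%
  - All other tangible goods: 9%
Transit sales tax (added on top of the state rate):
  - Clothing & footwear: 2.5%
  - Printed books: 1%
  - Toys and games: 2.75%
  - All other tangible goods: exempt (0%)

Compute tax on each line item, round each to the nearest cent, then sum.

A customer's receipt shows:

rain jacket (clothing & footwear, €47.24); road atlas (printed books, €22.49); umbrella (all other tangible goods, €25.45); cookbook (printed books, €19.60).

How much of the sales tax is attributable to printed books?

Road atlas €22.49: printed books → 8.25% + 1% transit = 9.25% → €2.08
Cookbook €19.60: printed books → 8.25% + 1% transit = 9.25% → €1.81
Tax on printed books = €2.08 + €1.81 = €3.89

€3.89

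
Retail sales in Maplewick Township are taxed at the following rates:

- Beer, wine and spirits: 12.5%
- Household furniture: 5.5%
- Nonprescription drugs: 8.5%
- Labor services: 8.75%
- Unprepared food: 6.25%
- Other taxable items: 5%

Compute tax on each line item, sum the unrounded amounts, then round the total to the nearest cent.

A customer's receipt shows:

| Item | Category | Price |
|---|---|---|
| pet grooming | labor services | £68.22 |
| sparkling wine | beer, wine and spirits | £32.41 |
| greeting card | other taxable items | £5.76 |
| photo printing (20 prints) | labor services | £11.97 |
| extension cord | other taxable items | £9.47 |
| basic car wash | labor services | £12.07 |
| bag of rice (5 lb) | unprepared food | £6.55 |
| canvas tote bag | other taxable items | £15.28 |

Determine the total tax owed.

Pet grooming £68.22: labor services → 8.75% → £5.96925
Sparkling wine £32.41: beer, wine and spirits → 12.5% → £4.05125
Greeting card £5.76: other taxable items → 5% → £0.288
Photo printing (20 prints) £11.97: labor services → 8.75% → £1.047375
Extension cord £9.47: other taxable items → 5% → £0.4735
Basic car wash £12.07: labor services → 8.75% → £1.056125
Bag of rice (5 lb) £6.55: unprepared food → 6.25% → £0.409375
Canvas tote bag £15.28: other taxable items → 5% → £0.764
Unrounded tax sum = £14.058875 → £14.06

£14.06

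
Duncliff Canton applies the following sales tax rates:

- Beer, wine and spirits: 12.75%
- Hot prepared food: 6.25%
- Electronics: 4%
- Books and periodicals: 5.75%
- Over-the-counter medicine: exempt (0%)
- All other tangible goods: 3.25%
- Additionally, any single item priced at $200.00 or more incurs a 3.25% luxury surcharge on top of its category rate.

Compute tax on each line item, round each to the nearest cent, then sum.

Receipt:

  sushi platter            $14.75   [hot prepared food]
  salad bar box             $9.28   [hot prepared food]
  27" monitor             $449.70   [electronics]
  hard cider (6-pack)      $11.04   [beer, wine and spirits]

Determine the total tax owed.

$35.51

Sushi platter $14.75: hot prepared food → 6.25% → $0.92
Salad bar box $9.28: hot prepared food → 6.25% → $0.58
27" monitor $449.70: electronics → 4% + 3.25% surcharge = 7.25% → $32.60
Hard cider (6-pack) $11.04: beer, wine and spirits → 12.75% → $1.41
Total tax = $0.92 + $0.58 + $32.60 + $1.41 = $35.51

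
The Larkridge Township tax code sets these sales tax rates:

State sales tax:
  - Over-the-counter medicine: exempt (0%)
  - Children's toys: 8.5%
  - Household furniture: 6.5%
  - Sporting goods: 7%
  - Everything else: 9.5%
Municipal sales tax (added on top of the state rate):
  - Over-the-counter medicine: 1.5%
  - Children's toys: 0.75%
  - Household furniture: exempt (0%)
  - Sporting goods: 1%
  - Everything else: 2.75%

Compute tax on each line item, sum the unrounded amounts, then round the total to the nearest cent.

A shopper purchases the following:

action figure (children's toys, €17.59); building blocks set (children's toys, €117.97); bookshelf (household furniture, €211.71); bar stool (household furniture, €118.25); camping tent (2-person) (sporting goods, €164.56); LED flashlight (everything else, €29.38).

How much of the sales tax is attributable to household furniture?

Bookshelf €211.71: household furniture → 6.5% + 0% municipal = 6.5% → €13.76115
Bar stool €118.25: household furniture → 6.5% + 0% municipal = 6.5% → €7.68625
Tax on household furniture: unrounded sum = €21.4474 → €21.45

€21.45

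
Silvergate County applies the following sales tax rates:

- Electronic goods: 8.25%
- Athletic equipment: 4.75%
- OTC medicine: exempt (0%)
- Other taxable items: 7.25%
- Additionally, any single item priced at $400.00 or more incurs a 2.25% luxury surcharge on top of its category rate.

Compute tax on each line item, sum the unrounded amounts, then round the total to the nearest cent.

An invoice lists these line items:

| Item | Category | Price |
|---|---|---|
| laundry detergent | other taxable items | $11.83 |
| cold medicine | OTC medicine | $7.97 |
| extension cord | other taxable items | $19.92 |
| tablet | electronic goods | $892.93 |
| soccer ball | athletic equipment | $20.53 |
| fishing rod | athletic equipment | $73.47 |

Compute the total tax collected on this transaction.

$100.52

Laundry detergent $11.83: other taxable items → 7.25% → $0.857675
Cold medicine $7.97: OTC medicine → 0% → $0.00
Extension cord $19.92: other taxable items → 7.25% → $1.4442
Tablet $892.93: electronic goods → 8.25% + 2.25% surcharge = 10.5% → $93.75765
Soccer ball $20.53: athletic equipment → 4.75% → $0.975175
Fishing rod $73.47: athletic equipment → 4.75% → $3.489825
Unrounded tax sum = $100.524525 → $100.52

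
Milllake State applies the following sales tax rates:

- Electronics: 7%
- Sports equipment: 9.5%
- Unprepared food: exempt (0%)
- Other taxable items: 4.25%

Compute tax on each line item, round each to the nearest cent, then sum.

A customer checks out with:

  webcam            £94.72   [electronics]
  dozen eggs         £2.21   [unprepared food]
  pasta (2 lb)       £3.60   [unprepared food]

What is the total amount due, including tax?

£107.16

Webcam £94.72: electronics → 7% → £6.63
Dozen eggs £2.21: unprepared food → 0% → £0.00
Pasta (2 lb) £3.60: unprepared food → 0% → £0.00
Subtotal = £100.53; tax = £6.63; total due = £107.16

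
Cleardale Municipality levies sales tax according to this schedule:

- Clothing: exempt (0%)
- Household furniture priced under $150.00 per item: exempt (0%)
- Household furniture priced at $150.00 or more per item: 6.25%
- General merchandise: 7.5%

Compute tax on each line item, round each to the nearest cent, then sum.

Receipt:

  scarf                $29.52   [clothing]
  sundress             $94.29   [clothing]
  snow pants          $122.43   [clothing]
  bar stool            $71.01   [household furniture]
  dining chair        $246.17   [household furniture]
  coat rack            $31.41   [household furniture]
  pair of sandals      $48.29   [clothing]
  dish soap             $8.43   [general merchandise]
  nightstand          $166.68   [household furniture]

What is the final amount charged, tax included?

$844.67

Scarf $29.52: clothing → 0% → $0.00
Sundress $94.29: clothing → 0% → $0.00
Snow pants $122.43: clothing → 0% → $0.00
Bar stool $71.01: household furniture, under $150.00 → 0% → $0.00
Dining chair $246.17: household furniture, $150.00 or more → 6.25% → $15.39
Coat rack $31.41: household furniture, under $150.00 → 0% → $0.00
Pair of sandals $48.29: clothing → 0% → $0.00
Dish soap $8.43: general merchandise → 7.5% → $0.63
Nightstand $166.68: household furniture, $150.00 or more → 6.25% → $10.42
Subtotal = $818.23; tax = $26.44; total due = $844.67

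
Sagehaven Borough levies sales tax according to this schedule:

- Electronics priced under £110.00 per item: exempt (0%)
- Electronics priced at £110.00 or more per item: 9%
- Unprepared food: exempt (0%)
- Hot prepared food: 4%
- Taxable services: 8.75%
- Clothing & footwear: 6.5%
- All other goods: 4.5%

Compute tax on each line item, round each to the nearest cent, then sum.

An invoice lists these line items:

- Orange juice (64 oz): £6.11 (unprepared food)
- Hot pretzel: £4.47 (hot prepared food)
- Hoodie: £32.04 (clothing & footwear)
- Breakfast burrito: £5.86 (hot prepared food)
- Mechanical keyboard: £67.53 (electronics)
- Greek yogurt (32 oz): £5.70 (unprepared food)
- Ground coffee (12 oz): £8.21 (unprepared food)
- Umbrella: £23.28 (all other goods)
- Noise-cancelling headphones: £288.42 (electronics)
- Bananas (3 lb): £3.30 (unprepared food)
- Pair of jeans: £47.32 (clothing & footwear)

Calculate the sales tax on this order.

£32.58

Orange juice (64 oz) £6.11: unprepared food → 0% → £0.00
Hot pretzel £4.47: hot prepared food → 4% → £0.18
Hoodie £32.04: clothing & footwear → 6.5% → £2.08
Breakfast burrito £5.86: hot prepared food → 4% → £0.23
Mechanical keyboard £67.53: electronics, under £110.00 → 0% → £0.00
Greek yogurt (32 oz) £5.70: unprepared food → 0% → £0.00
Ground coffee (12 oz) £8.21: unprepared food → 0% → £0.00
Umbrella £23.28: all other goods → 4.5% → £1.05
Noise-cancelling headphones £288.42: electronics, £110.00 or more → 9% → £25.96
Bananas (3 lb) £3.30: unprepared food → 0% → £0.00
Pair of jeans £47.32: clothing & footwear → 6.5% → £3.08
Total tax = £0.18 + £2.08 + £0.23 + £1.05 + £25.96 + £3.08 = £32.58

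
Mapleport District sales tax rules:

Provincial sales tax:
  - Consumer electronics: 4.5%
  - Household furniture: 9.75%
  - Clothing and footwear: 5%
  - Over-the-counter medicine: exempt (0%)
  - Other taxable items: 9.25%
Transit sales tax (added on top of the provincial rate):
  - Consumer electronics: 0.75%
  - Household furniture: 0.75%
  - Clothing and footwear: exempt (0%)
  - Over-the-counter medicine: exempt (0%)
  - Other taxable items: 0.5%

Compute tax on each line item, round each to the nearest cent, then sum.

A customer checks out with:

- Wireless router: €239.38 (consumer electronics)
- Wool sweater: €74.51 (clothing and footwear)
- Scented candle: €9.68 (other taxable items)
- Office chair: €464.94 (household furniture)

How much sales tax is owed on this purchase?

€66.06

Wireless router €239.38: consumer electronics → 4.5% + 0.75% transit = 5.25% → €12.57
Wool sweater €74.51: clothing and footwear → 5% + 0% transit = 5% → €3.73
Scented candle €9.68: other taxable items → 9.25% + 0.5% transit = 9.75% → €0.94
Office chair €464.94: household furniture → 9.75% + 0.75% transit = 10.5% → €48.82
Total tax = €12.57 + €3.73 + €0.94 + €48.82 = €66.06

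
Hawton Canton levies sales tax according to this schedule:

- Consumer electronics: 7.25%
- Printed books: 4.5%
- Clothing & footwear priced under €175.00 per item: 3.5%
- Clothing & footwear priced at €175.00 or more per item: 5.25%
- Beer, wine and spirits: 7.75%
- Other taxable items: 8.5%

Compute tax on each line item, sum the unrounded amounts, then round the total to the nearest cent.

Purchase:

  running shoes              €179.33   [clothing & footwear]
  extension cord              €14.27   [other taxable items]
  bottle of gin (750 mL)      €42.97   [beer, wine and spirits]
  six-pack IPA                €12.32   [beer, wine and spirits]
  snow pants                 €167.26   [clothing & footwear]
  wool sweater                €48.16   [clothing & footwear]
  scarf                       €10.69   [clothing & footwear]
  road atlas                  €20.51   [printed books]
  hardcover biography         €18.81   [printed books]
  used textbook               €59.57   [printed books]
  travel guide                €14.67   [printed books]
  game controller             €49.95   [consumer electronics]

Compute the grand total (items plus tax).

Running shoes €179.33: clothing & footwear, €175.00 or more → 5.25% → €9.414825
Extension cord €14.27: other taxable items → 8.5% → €1.21295
Bottle of gin (750 mL) €42.97: beer, wine and spirits → 7.75% → €3.330175
Six-pack IPA €12.32: beer, wine and spirits → 7.75% → €0.9548
Snow pants €167.26: clothing & footwear, under €175.00 → 3.5% → €5.8541
Wool sweater €48.16: clothing & footwear, under €175.00 → 3.5% → €1.6856
Scarf €10.69: clothing & footwear, under €175.00 → 3.5% → €0.37415
Road atlas €20.51: printed books → 4.5% → €0.92295
Hardcover biography €18.81: printed books → 4.5% → €0.84645
Used textbook €59.57: printed books → 4.5% → €2.68065
Travel guide €14.67: printed books → 4.5% → €0.66015
Game controller €49.95: consumer electronics → 7.25% → €3.621375
Subtotal = €638.51; unrounded tax = €31.558175 → €31.56; total due = €670.07

€670.07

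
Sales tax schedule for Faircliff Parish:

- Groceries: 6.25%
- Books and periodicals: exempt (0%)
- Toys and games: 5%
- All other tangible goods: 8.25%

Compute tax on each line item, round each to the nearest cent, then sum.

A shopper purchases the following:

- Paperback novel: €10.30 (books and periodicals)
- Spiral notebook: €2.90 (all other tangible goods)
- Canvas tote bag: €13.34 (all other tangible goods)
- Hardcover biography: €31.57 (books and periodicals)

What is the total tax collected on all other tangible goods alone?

€1.34

Spiral notebook €2.90: all other tangible goods → 8.25% → €0.24
Canvas tote bag €13.34: all other tangible goods → 8.25% → €1.10
Tax on all other tangible goods = €0.24 + €1.10 = €1.34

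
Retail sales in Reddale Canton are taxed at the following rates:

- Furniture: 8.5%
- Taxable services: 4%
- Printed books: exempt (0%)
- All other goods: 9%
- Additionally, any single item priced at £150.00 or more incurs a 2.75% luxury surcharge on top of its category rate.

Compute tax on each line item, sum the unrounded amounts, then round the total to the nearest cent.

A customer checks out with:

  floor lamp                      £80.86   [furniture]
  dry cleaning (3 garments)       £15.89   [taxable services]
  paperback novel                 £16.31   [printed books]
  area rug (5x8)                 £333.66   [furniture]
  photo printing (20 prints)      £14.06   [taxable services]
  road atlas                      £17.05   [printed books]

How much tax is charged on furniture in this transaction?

£44.41

Floor lamp £80.86: furniture → 8.5% → £6.8731
Area rug (5x8) £333.66: furniture → 8.5% + 2.75% surcharge = 11.25% → £37.53675
Tax on furniture: unrounded sum = £44.40985 → £44.41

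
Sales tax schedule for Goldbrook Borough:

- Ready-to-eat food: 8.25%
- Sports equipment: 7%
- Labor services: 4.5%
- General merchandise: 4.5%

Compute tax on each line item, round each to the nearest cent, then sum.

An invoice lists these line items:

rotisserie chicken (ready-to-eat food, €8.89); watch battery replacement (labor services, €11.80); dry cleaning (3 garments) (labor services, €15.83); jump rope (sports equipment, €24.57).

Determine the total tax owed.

€3.69

Rotisserie chicken €8.89: ready-to-eat food → 8.25% → €0.73
Watch battery replacement €11.80: labor services → 4.5% → €0.53
Dry cleaning (3 garments) €15.83: labor services → 4.5% → €0.71
Jump rope €24.57: sports equipment → 7% → €1.72
Total tax = €0.73 + €0.53 + €0.71 + €1.72 = €3.69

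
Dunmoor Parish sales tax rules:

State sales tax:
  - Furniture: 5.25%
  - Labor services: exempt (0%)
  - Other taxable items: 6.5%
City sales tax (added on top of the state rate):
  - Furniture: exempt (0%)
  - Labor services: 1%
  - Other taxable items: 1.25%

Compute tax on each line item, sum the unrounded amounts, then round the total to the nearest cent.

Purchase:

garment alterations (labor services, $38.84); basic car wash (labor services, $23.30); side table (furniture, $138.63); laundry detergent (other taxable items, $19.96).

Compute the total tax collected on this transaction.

Garment alterations $38.84: labor services → 0% + 1% city = 1% → $0.3884
Basic car wash $23.30: labor services → 0% + 1% city = 1% → $0.233
Side table $138.63: furniture → 5.25% + 0% city = 5.25% → $7.278075
Laundry detergent $19.96: other taxable items → 6.5% + 1.25% city = 7.75% → $1.5469
Unrounded tax sum = $9.446375 → $9.45

$9.45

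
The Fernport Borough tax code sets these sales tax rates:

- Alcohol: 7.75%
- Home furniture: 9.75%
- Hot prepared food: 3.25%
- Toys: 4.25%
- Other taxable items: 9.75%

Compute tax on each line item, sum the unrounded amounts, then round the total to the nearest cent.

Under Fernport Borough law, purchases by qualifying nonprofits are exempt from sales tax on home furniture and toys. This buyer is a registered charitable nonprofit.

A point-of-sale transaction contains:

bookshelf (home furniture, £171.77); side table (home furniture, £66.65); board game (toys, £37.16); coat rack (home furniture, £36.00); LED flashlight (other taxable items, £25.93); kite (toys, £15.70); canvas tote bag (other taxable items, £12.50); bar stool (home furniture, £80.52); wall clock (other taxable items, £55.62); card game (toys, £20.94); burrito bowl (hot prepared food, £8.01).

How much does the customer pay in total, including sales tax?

£540.23

Bookshelf £171.77: home furniture, buyer-exempt → 0% → £0.00
Side table £66.65: home furniture, buyer-exempt → 0% → £0.00
Board game £37.16: toys, buyer-exempt → 0% → £0.00
Coat rack £36.00: home furniture, buyer-exempt → 0% → £0.00
LED flashlight £25.93: other taxable items → 9.75% → £2.528175
Kite £15.70: toys, buyer-exempt → 0% → £0.00
Canvas tote bag £12.50: other taxable items → 9.75% → £1.21875
Bar stool £80.52: home furniture, buyer-exempt → 0% → £0.00
Wall clock £55.62: other taxable items → 9.75% → £5.42295
Card game £20.94: toys, buyer-exempt → 0% → £0.00
Burrito bowl £8.01: hot prepared food → 3.25% → £0.260325
Subtotal = £530.80; unrounded tax = £9.4302 → £9.43; total due = £540.23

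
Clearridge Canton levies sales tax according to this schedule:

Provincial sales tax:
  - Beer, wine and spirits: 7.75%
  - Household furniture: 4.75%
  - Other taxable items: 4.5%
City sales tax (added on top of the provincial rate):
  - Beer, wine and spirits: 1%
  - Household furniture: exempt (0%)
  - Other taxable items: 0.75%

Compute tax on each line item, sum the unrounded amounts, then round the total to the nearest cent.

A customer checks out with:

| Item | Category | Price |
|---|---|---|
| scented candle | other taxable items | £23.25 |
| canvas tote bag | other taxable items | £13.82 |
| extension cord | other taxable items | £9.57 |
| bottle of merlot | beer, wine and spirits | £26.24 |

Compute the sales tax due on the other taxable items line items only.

Scented candle £23.25: other taxable items → 4.5% + 0.75% city = 5.25% → £1.220625
Canvas tote bag £13.82: other taxable items → 4.5% + 0.75% city = 5.25% → £0.72555
Extension cord £9.57: other taxable items → 4.5% + 0.75% city = 5.25% → £0.502425
Tax on other taxable items: unrounded sum = £2.4486 → £2.45

£2.45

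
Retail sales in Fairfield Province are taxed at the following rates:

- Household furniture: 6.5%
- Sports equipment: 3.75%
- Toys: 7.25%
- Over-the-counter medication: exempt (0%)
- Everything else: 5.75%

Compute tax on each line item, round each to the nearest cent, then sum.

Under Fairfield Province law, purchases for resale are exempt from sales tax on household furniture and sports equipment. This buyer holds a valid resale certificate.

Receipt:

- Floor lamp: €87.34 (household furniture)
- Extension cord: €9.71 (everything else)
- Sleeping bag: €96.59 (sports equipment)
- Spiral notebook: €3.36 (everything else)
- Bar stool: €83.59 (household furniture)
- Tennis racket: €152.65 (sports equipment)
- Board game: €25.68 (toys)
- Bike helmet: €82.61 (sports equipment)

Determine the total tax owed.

€2.61

Floor lamp €87.34: household furniture, buyer-exempt → 0% → €0.00
Extension cord €9.71: everything else → 5.75% → €0.56
Sleeping bag €96.59: sports equipment, buyer-exempt → 0% → €0.00
Spiral notebook €3.36: everything else → 5.75% → €0.19
Bar stool €83.59: household furniture, buyer-exempt → 0% → €0.00
Tennis racket €152.65: sports equipment, buyer-exempt → 0% → €0.00
Board game €25.68: toys → 7.25% → €1.86
Bike helmet €82.61: sports equipment, buyer-exempt → 0% → €0.00
Total tax = €0.56 + €0.19 + €1.86 = €2.61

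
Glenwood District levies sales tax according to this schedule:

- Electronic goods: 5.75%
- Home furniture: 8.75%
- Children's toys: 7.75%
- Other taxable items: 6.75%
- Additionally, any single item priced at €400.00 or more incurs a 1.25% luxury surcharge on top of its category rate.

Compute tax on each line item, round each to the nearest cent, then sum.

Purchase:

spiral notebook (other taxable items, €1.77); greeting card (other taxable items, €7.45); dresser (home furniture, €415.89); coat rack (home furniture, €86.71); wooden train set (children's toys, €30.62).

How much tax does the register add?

Spiral notebook €1.77: other taxable items → 6.75% → €0.12
Greeting card €7.45: other taxable items → 6.75% → €0.50
Dresser €415.89: home furniture → 8.75% + 1.25% surcharge = 10% → €41.59
Coat rack €86.71: home furniture → 8.75% → €7.59
Wooden train set €30.62: children's toys → 7.75% → €2.37
Total tax = €0.12 + €0.50 + €41.59 + €7.59 + €2.37 = €52.17

€52.17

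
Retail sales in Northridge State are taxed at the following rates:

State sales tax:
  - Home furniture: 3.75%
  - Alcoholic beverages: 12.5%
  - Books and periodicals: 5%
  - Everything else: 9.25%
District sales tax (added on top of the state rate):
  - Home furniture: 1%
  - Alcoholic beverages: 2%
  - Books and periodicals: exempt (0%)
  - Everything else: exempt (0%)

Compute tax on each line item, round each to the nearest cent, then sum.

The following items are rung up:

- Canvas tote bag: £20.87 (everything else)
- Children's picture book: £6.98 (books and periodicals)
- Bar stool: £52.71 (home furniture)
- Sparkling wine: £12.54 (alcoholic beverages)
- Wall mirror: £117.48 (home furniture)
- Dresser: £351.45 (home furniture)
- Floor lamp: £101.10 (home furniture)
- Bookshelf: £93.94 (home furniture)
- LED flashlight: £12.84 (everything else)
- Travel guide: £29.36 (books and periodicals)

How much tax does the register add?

£40.79

Canvas tote bag £20.87: everything else → 9.25% + 0% district = 9.25% → £1.93
Children's picture book £6.98: books and periodicals → 5% + 0% district = 5% → £0.35
Bar stool £52.71: home furniture → 3.75% + 1% district = 4.75% → £2.50
Sparkling wine £12.54: alcoholic beverages → 12.5% + 2% district = 14.5% → £1.82
Wall mirror £117.48: home furniture → 3.75% + 1% district = 4.75% → £5.58
Dresser £351.45: home furniture → 3.75% + 1% district = 4.75% → £16.69
Floor lamp £101.10: home furniture → 3.75% + 1% district = 4.75% → £4.80
Bookshelf £93.94: home furniture → 3.75% + 1% district = 4.75% → £4.46
LED flashlight £12.84: everything else → 9.25% + 0% district = 9.25% → £1.19
Travel guide £29.36: books and periodicals → 5% + 0% district = 5% → £1.47
Total tax = £1.93 + £0.35 + £2.50 + £1.82 + £5.58 + £16.69 + £4.80 + £4.46 + £1.19 + £1.47 = £40.79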